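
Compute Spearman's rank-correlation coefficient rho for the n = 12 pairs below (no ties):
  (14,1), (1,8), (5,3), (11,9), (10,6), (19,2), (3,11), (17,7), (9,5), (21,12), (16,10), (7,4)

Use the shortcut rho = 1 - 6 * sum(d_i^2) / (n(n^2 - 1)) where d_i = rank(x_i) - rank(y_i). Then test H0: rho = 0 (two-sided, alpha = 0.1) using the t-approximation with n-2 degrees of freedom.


Step 1: Rank x and y separately (midranks; no ties here).
rank(x): 14->8, 1->1, 5->3, 11->7, 10->6, 19->11, 3->2, 17->10, 9->5, 21->12, 16->9, 7->4
rank(y): 1->1, 8->8, 3->3, 9->9, 6->6, 2->2, 11->11, 7->7, 5->5, 12->12, 10->10, 4->4
Step 2: d_i = R_x(i) - R_y(i); compute d_i^2.
  (8-1)^2=49, (1-8)^2=49, (3-3)^2=0, (7-9)^2=4, (6-6)^2=0, (11-2)^2=81, (2-11)^2=81, (10-7)^2=9, (5-5)^2=0, (12-12)^2=0, (9-10)^2=1, (4-4)^2=0
sum(d^2) = 274.
Step 3: rho = 1 - 6*274 / (12*(12^2 - 1)) = 1 - 1644/1716 = 0.041958.
Step 4: Under H0, t = rho * sqrt((n-2)/(1-rho^2)) = 0.1328 ~ t(10).
Step 5: Two-sided p-value from the t-distribution with 10 df = 0.896986.
Step 6: alpha = 0.1. fail to reject H0.

rho = 0.0420, p = 0.896986, fail to reject H0 at alpha = 0.1.


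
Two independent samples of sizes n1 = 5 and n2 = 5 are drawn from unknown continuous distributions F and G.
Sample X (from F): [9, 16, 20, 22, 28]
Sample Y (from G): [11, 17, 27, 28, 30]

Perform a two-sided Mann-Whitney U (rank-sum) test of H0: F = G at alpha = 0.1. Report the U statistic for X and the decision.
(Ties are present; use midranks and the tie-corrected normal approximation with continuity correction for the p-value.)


Step 1: Combine and sort all 10 observations; assign midranks.
sorted (value, group): (9,X), (11,Y), (16,X), (17,Y), (20,X), (22,X), (27,Y), (28,X), (28,Y), (30,Y)
ranks: 9->1, 11->2, 16->3, 17->4, 20->5, 22->6, 27->7, 28->8.5, 28->8.5, 30->10
Step 2: Rank sum for X: R1 = 1 + 3 + 5 + 6 + 8.5 = 23.5.
Step 3: U_X = R1 - n1(n1+1)/2 = 23.5 - 5*6/2 = 23.5 - 15 = 8.5.
       U_Y = n1*n2 - U_X = 25 - 8.5 = 16.5.
Step 4: Ties are present, so use the tie-corrected normal approximation (with continuity correction) for the p-value.
Step 5: p-value = 0.463344; compare to alpha = 0.1. fail to reject H0.

U_X = 8.5, p = 0.463344, fail to reject H0 at alpha = 0.1.


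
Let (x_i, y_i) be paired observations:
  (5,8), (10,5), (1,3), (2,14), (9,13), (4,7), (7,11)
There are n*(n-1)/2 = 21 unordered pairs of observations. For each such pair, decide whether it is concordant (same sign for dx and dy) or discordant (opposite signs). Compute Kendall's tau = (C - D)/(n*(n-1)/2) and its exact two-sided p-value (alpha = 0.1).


Step 1: Enumerate the 21 unordered pairs (i,j) with i<j and classify each by sign(x_j-x_i) * sign(y_j-y_i).
  (1,2):dx=+5,dy=-3->D; (1,3):dx=-4,dy=-5->C; (1,4):dx=-3,dy=+6->D; (1,5):dx=+4,dy=+5->C
  (1,6):dx=-1,dy=-1->C; (1,7):dx=+2,dy=+3->C; (2,3):dx=-9,dy=-2->C; (2,4):dx=-8,dy=+9->D
  (2,5):dx=-1,dy=+8->D; (2,6):dx=-6,dy=+2->D; (2,7):dx=-3,dy=+6->D; (3,4):dx=+1,dy=+11->C
  (3,5):dx=+8,dy=+10->C; (3,6):dx=+3,dy=+4->C; (3,7):dx=+6,dy=+8->C; (4,5):dx=+7,dy=-1->D
  (4,6):dx=+2,dy=-7->D; (4,7):dx=+5,dy=-3->D; (5,6):dx=-5,dy=-6->C; (5,7):dx=-2,dy=-2->C
  (6,7):dx=+3,dy=+4->C
Step 2: C = 12, D = 9, total pairs = 21.
Step 3: tau = (C - D)/(n(n-1)/2) = (12 - 9)/21 = 0.142857.
Step 4: Exact two-sided p-value (enumerate n! = 5040 permutations of y under H0): p = 0.772619.
Step 5: alpha = 0.1. fail to reject H0.

tau_b = 0.1429 (C=12, D=9), p = 0.772619, fail to reject H0.


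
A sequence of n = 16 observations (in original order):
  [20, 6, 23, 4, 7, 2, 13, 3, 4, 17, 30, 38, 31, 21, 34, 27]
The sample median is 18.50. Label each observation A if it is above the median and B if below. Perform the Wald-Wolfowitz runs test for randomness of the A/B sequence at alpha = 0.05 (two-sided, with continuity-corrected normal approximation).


Step 1: Compute median = 18.50; label A = above, B = below.
Labels in order: ABABBBBBBBAAAAAA  (n_A = 8, n_B = 8)
Step 2: Count runs R = 5.
Step 3: Under H0 (random ordering), E[R] = 2*n_A*n_B/(n_A+n_B) + 1 = 2*8*8/16 + 1 = 9.0000.
        Var[R] = 2*n_A*n_B*(2*n_A*n_B - n_A - n_B) / ((n_A+n_B)^2 * (n_A+n_B-1)) = 14336/3840 = 3.7333.
        SD[R] = 1.9322.
Step 4: Continuity-corrected z = (R + 0.5 - E[R]) / SD[R] = (5 + 0.5 - 9.0000) / 1.9322 = -1.8114.
Step 5: Two-sided p-value via normal approximation = 2*(1 - Phi(|z|)) = 0.070076.
Step 6: alpha = 0.05. fail to reject H0.

R = 5, z = -1.8114, p = 0.070076, fail to reject H0.


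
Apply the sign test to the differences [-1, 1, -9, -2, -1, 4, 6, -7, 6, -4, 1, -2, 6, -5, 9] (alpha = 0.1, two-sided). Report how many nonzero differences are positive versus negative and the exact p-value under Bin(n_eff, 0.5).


Step 1: Discard zero differences. Original n = 15; n_eff = number of nonzero differences = 15.
Nonzero differences (with sign): -1, +1, -9, -2, -1, +4, +6, -7, +6, -4, +1, -2, +6, -5, +9
Step 2: Count signs: positive = 7, negative = 8.
Step 3: Under H0: P(positive) = 0.5, so the number of positives S ~ Bin(15, 0.5).
Step 4: Two-sided exact p-value = sum of Bin(15,0.5) probabilities at or below the observed probability = 1.000000.
Step 5: alpha = 0.1. fail to reject H0.

n_eff = 15, pos = 7, neg = 8, p = 1.000000, fail to reject H0.


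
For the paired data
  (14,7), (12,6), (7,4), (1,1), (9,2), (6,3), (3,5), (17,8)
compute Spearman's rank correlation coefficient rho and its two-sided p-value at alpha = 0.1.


Step 1: Rank x and y separately (midranks; no ties here).
rank(x): 14->7, 12->6, 7->4, 1->1, 9->5, 6->3, 3->2, 17->8
rank(y): 7->7, 6->6, 4->4, 1->1, 2->2, 3->3, 5->5, 8->8
Step 2: d_i = R_x(i) - R_y(i); compute d_i^2.
  (7-7)^2=0, (6-6)^2=0, (4-4)^2=0, (1-1)^2=0, (5-2)^2=9, (3-3)^2=0, (2-5)^2=9, (8-8)^2=0
sum(d^2) = 18.
Step 3: rho = 1 - 6*18 / (8*(8^2 - 1)) = 1 - 108/504 = 0.785714.
Step 4: Under H0, t = rho * sqrt((n-2)/(1-rho^2)) = 3.1113 ~ t(6).
Step 5: Two-sided p-value from the t-distribution with 6 df = 0.020815.
Step 6: alpha = 0.1. reject H0.

rho = 0.7857, p = 0.020815, reject H0 at alpha = 0.1.


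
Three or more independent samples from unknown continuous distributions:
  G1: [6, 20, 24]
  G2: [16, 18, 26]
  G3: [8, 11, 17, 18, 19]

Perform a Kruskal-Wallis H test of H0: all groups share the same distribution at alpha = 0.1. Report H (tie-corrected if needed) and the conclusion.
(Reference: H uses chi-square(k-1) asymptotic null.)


Step 1: Combine all N = 11 observations and assign midranks.
sorted (value, group, rank): (6,G1,1), (8,G3,2), (11,G3,3), (16,G2,4), (17,G3,5), (18,G2,6.5), (18,G3,6.5), (19,G3,8), (20,G1,9), (24,G1,10), (26,G2,11)
Step 2: Sum ranks within each group.
R_1 = 20 (n_1 = 3)
R_2 = 21.5 (n_2 = 3)
R_3 = 24.5 (n_3 = 5)
Step 3: H = 12/(N(N+1)) * sum(R_i^2/n_i) - 3(N+1)
     = 12/(11*12) * (20^2/3 + 21.5^2/3 + 24.5^2/5) - 3*12
     = 0.090909 * 407.467 - 36
     = 1.042424.
Step 4: Ties present; correction factor C = 1 - 6/(11^3 - 11) = 0.995455. Corrected H = 1.042424 / 0.995455 = 1.047184.
Step 5: Under H0, H ~ chi^2(2); p-value = 0.592389.
Step 6: alpha = 0.1. fail to reject H0.

H = 1.0472, df = 2, p = 0.592389, fail to reject H0.


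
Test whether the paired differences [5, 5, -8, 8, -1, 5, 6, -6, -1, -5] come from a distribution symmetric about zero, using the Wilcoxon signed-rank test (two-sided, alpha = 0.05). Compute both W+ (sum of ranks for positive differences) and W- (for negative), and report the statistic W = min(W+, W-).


Step 1: Drop any zero differences (none here) and take |d_i|.
|d| = [5, 5, 8, 8, 1, 5, 6, 6, 1, 5]
Step 2: Midrank |d_i| (ties get averaged ranks).
ranks: |5|->4.5, |5|->4.5, |8|->9.5, |8|->9.5, |1|->1.5, |5|->4.5, |6|->7.5, |6|->7.5, |1|->1.5, |5|->4.5
Step 3: Attach original signs; sum ranks with positive sign and with negative sign.
W+ = 4.5 + 4.5 + 9.5 + 4.5 + 7.5 = 30.5
W- = 9.5 + 1.5 + 7.5 + 1.5 + 4.5 = 24.5
(Check: W+ + W- = 55 should equal n(n+1)/2 = 55.)
Step 4: Test statistic W = min(W+, W-) = 24.5.
Step 5: Ties in |d|, so use the tie-corrected normal approximation.
        E[W] = n(n+1)/4 = 10*11/4 = 27.5.
        Tie groups: |d|=1 (t=2), |d|=5 (t=4), |d|=6 (t=2), |d|=8 (t=2); sum(t^3 - t) = 78.
        Var[W] = n(n+1)(2n+1)/24 - sum(t^3-t)/48 = 2310/24 - 78/48 = 94.625.
        z = (W - E[W]) / sqrt(Var[W]) = (24.5 - 27.5) / 9.7275 = -0.3084.
        Two-sided p = 2*Phi(z) = 0.757776.
Step 6: alpha = 0.05. fail to reject H0.

W+ = 30.5, W- = 24.5, W = min = 24.5, p = 0.757776, fail to reject H0.


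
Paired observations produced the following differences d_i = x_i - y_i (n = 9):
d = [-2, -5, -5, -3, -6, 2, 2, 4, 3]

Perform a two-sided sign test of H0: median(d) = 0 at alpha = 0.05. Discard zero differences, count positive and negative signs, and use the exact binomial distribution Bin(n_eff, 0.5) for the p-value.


Step 1: Discard zero differences. Original n = 9; n_eff = number of nonzero differences = 9.
Nonzero differences (with sign): -2, -5, -5, -3, -6, +2, +2, +4, +3
Step 2: Count signs: positive = 4, negative = 5.
Step 3: Under H0: P(positive) = 0.5, so the number of positives S ~ Bin(9, 0.5).
Step 4: Two-sided exact p-value = sum of Bin(9,0.5) probabilities at or below the observed probability = 1.000000.
Step 5: alpha = 0.05. fail to reject H0.

n_eff = 9, pos = 4, neg = 5, p = 1.000000, fail to reject H0.


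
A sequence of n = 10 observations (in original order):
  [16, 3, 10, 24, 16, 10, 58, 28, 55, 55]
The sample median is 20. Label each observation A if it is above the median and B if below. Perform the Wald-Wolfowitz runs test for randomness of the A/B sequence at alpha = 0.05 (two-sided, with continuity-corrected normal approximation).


Step 1: Compute median = 20; label A = above, B = below.
Labels in order: BBBABBAAAA  (n_A = 5, n_B = 5)
Step 2: Count runs R = 4.
Step 3: Under H0 (random ordering), E[R] = 2*n_A*n_B/(n_A+n_B) + 1 = 2*5*5/10 + 1 = 6.0000.
        Var[R] = 2*n_A*n_B*(2*n_A*n_B - n_A - n_B) / ((n_A+n_B)^2 * (n_A+n_B-1)) = 2000/900 = 2.2222.
        SD[R] = 1.4907.
Step 4: Continuity-corrected z = (R + 0.5 - E[R]) / SD[R] = (4 + 0.5 - 6.0000) / 1.4907 = -1.0062.
Step 5: Two-sided p-value via normal approximation = 2*(1 - Phi(|z|)) = 0.314305.
Step 6: alpha = 0.05. fail to reject H0.

R = 4, z = -1.0062, p = 0.314305, fail to reject H0.


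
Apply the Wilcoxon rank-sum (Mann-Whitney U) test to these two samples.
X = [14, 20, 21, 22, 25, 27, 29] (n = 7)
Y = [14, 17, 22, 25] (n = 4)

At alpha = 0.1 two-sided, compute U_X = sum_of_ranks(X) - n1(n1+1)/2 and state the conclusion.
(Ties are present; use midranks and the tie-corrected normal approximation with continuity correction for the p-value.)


Step 1: Combine and sort all 11 observations; assign midranks.
sorted (value, group): (14,X), (14,Y), (17,Y), (20,X), (21,X), (22,X), (22,Y), (25,X), (25,Y), (27,X), (29,X)
ranks: 14->1.5, 14->1.5, 17->3, 20->4, 21->5, 22->6.5, 22->6.5, 25->8.5, 25->8.5, 27->10, 29->11
Step 2: Rank sum for X: R1 = 1.5 + 4 + 5 + 6.5 + 8.5 + 10 + 11 = 46.5.
Step 3: U_X = R1 - n1(n1+1)/2 = 46.5 - 7*8/2 = 46.5 - 28 = 18.5.
       U_Y = n1*n2 - U_X = 28 - 18.5 = 9.5.
Step 4: Ties are present, so use the tie-corrected normal approximation (with continuity correction) for the p-value.
Step 5: p-value = 0.446576; compare to alpha = 0.1. fail to reject H0.

U_X = 18.5, p = 0.446576, fail to reject H0 at alpha = 0.1.


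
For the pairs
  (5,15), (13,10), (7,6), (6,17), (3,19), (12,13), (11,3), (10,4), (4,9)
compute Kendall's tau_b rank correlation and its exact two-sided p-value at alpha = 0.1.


Step 1: Enumerate the 36 unordered pairs (i,j) with i<j and classify each by sign(x_j-x_i) * sign(y_j-y_i).
  (1,2):dx=+8,dy=-5->D; (1,3):dx=+2,dy=-9->D; (1,4):dx=+1,dy=+2->C; (1,5):dx=-2,dy=+4->D
  (1,6):dx=+7,dy=-2->D; (1,7):dx=+6,dy=-12->D; (1,8):dx=+5,dy=-11->D; (1,9):dx=-1,dy=-6->C
  (2,3):dx=-6,dy=-4->C; (2,4):dx=-7,dy=+7->D; (2,5):dx=-10,dy=+9->D; (2,6):dx=-1,dy=+3->D
  (2,7):dx=-2,dy=-7->C; (2,8):dx=-3,dy=-6->C; (2,9):dx=-9,dy=-1->C; (3,4):dx=-1,dy=+11->D
  (3,5):dx=-4,dy=+13->D; (3,6):dx=+5,dy=+7->C; (3,7):dx=+4,dy=-3->D; (3,8):dx=+3,dy=-2->D
  (3,9):dx=-3,dy=+3->D; (4,5):dx=-3,dy=+2->D; (4,6):dx=+6,dy=-4->D; (4,7):dx=+5,dy=-14->D
  (4,8):dx=+4,dy=-13->D; (4,9):dx=-2,dy=-8->C; (5,6):dx=+9,dy=-6->D; (5,7):dx=+8,dy=-16->D
  (5,8):dx=+7,dy=-15->D; (5,9):dx=+1,dy=-10->D; (6,7):dx=-1,dy=-10->C; (6,8):dx=-2,dy=-9->C
  (6,9):dx=-8,dy=-4->C; (7,8):dx=-1,dy=+1->D; (7,9):dx=-7,dy=+6->D; (8,9):dx=-6,dy=+5->D
Step 2: C = 11, D = 25, total pairs = 36.
Step 3: tau = (C - D)/(n(n-1)/2) = (11 - 25)/36 = -0.388889.
Step 4: Exact two-sided p-value (enumerate n! = 362880 permutations of y under H0): p = 0.180181.
Step 5: alpha = 0.1. fail to reject H0.

tau_b = -0.3889 (C=11, D=25), p = 0.180181, fail to reject H0.


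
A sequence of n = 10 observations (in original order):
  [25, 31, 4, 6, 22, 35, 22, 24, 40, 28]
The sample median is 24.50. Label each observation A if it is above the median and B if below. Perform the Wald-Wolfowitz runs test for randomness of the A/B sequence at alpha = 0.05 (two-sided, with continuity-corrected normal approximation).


Step 1: Compute median = 24.50; label A = above, B = below.
Labels in order: AABBBABBAA  (n_A = 5, n_B = 5)
Step 2: Count runs R = 5.
Step 3: Under H0 (random ordering), E[R] = 2*n_A*n_B/(n_A+n_B) + 1 = 2*5*5/10 + 1 = 6.0000.
        Var[R] = 2*n_A*n_B*(2*n_A*n_B - n_A - n_B) / ((n_A+n_B)^2 * (n_A+n_B-1)) = 2000/900 = 2.2222.
        SD[R] = 1.4907.
Step 4: Continuity-corrected z = (R + 0.5 - E[R]) / SD[R] = (5 + 0.5 - 6.0000) / 1.4907 = -0.3354.
Step 5: Two-sided p-value via normal approximation = 2*(1 - Phi(|z|)) = 0.737316.
Step 6: alpha = 0.05. fail to reject H0.

R = 5, z = -0.3354, p = 0.737316, fail to reject H0.


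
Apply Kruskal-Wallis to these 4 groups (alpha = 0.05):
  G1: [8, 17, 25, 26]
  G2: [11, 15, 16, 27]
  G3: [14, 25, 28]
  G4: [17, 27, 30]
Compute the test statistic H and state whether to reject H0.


Step 1: Combine all N = 14 observations and assign midranks.
sorted (value, group, rank): (8,G1,1), (11,G2,2), (14,G3,3), (15,G2,4), (16,G2,5), (17,G1,6.5), (17,G4,6.5), (25,G1,8.5), (25,G3,8.5), (26,G1,10), (27,G2,11.5), (27,G4,11.5), (28,G3,13), (30,G4,14)
Step 2: Sum ranks within each group.
R_1 = 26 (n_1 = 4)
R_2 = 22.5 (n_2 = 4)
R_3 = 24.5 (n_3 = 3)
R_4 = 32 (n_4 = 3)
Step 3: H = 12/(N(N+1)) * sum(R_i^2/n_i) - 3(N+1)
     = 12/(14*15) * (26^2/4 + 22.5^2/4 + 24.5^2/3 + 32^2/3) - 3*15
     = 0.057143 * 836.979 - 45
     = 2.827381.
Step 4: Ties present; correction factor C = 1 - 18/(14^3 - 14) = 0.993407. Corrected H = 2.827381 / 0.993407 = 2.846147.
Step 5: Under H0, H ~ chi^2(3); p-value = 0.415960.
Step 6: alpha = 0.05. fail to reject H0.

H = 2.8461, df = 3, p = 0.415960, fail to reject H0.


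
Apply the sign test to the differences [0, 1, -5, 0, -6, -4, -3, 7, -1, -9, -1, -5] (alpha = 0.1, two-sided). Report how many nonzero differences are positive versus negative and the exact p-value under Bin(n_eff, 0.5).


Step 1: Discard zero differences. Original n = 12; n_eff = number of nonzero differences = 10.
Nonzero differences (with sign): +1, -5, -6, -4, -3, +7, -1, -9, -1, -5
Step 2: Count signs: positive = 2, negative = 8.
Step 3: Under H0: P(positive) = 0.5, so the number of positives S ~ Bin(10, 0.5).
Step 4: Two-sided exact p-value = sum of Bin(10,0.5) probabilities at or below the observed probability = 0.109375.
Step 5: alpha = 0.1. fail to reject H0.

n_eff = 10, pos = 2, neg = 8, p = 0.109375, fail to reject H0.


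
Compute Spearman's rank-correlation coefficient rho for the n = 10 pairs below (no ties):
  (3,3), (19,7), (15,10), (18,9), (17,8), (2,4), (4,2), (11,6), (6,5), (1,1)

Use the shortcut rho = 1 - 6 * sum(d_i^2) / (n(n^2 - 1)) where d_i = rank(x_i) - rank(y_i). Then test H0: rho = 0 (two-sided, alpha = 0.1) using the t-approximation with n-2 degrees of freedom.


Step 1: Rank x and y separately (midranks; no ties here).
rank(x): 3->3, 19->10, 15->7, 18->9, 17->8, 2->2, 4->4, 11->6, 6->5, 1->1
rank(y): 3->3, 7->7, 10->10, 9->9, 8->8, 4->4, 2->2, 6->6, 5->5, 1->1
Step 2: d_i = R_x(i) - R_y(i); compute d_i^2.
  (3-3)^2=0, (10-7)^2=9, (7-10)^2=9, (9-9)^2=0, (8-8)^2=0, (2-4)^2=4, (4-2)^2=4, (6-6)^2=0, (5-5)^2=0, (1-1)^2=0
sum(d^2) = 26.
Step 3: rho = 1 - 6*26 / (10*(10^2 - 1)) = 1 - 156/990 = 0.842424.
Step 4: Under H0, t = rho * sqrt((n-2)/(1-rho^2)) = 4.4222 ~ t(8).
Step 5: Two-sided p-value from the t-distribution with 8 df = 0.002220.
Step 6: alpha = 0.1. reject H0.

rho = 0.8424, p = 0.002220, reject H0 at alpha = 0.1.


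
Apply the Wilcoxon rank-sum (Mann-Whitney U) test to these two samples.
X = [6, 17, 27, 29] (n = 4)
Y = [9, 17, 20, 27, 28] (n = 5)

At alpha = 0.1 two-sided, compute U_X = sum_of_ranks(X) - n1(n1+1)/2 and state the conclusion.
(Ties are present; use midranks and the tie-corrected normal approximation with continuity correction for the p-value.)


Step 1: Combine and sort all 9 observations; assign midranks.
sorted (value, group): (6,X), (9,Y), (17,X), (17,Y), (20,Y), (27,X), (27,Y), (28,Y), (29,X)
ranks: 6->1, 9->2, 17->3.5, 17->3.5, 20->5, 27->6.5, 27->6.5, 28->8, 29->9
Step 2: Rank sum for X: R1 = 1 + 3.5 + 6.5 + 9 = 20.
Step 3: U_X = R1 - n1(n1+1)/2 = 20 - 4*5/2 = 20 - 10 = 10.
       U_Y = n1*n2 - U_X = 20 - 10 = 10.
Step 4: Ties are present, so use the tie-corrected normal approximation (with continuity correction) for the p-value.
Step 5: p-value = 1.000000; compare to alpha = 0.1. fail to reject H0.

U_X = 10, p = 1.000000, fail to reject H0 at alpha = 0.1.


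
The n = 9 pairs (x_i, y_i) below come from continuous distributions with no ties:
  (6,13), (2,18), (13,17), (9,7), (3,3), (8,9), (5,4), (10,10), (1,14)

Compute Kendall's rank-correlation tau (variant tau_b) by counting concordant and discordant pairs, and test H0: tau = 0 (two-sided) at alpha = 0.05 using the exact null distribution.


Step 1: Enumerate the 36 unordered pairs (i,j) with i<j and classify each by sign(x_j-x_i) * sign(y_j-y_i).
  (1,2):dx=-4,dy=+5->D; (1,3):dx=+7,dy=+4->C; (1,4):dx=+3,dy=-6->D; (1,5):dx=-3,dy=-10->C
  (1,6):dx=+2,dy=-4->D; (1,7):dx=-1,dy=-9->C; (1,8):dx=+4,dy=-3->D; (1,9):dx=-5,dy=+1->D
  (2,3):dx=+11,dy=-1->D; (2,4):dx=+7,dy=-11->D; (2,5):dx=+1,dy=-15->D; (2,6):dx=+6,dy=-9->D
  (2,7):dx=+3,dy=-14->D; (2,8):dx=+8,dy=-8->D; (2,9):dx=-1,dy=-4->C; (3,4):dx=-4,dy=-10->C
  (3,5):dx=-10,dy=-14->C; (3,6):dx=-5,dy=-8->C; (3,7):dx=-8,dy=-13->C; (3,8):dx=-3,dy=-7->C
  (3,9):dx=-12,dy=-3->C; (4,5):dx=-6,dy=-4->C; (4,6):dx=-1,dy=+2->D; (4,7):dx=-4,dy=-3->C
  (4,8):dx=+1,dy=+3->C; (4,9):dx=-8,dy=+7->D; (5,6):dx=+5,dy=+6->C; (5,7):dx=+2,dy=+1->C
  (5,8):dx=+7,dy=+7->C; (5,9):dx=-2,dy=+11->D; (6,7):dx=-3,dy=-5->C; (6,8):dx=+2,dy=+1->C
  (6,9):dx=-7,dy=+5->D; (7,8):dx=+5,dy=+6->C; (7,9):dx=-4,dy=+10->D; (8,9):dx=-9,dy=+4->D
Step 2: C = 19, D = 17, total pairs = 36.
Step 3: tau = (C - D)/(n(n-1)/2) = (19 - 17)/36 = 0.055556.
Step 4: Exact two-sided p-value (enumerate n! = 362880 permutations of y under H0): p = 0.919455.
Step 5: alpha = 0.05. fail to reject H0.

tau_b = 0.0556 (C=19, D=17), p = 0.919455, fail to reject H0.


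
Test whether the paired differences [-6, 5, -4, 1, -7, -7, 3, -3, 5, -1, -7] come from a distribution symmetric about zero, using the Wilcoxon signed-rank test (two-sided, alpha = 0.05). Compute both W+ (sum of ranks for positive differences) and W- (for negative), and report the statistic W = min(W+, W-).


Step 1: Drop any zero differences (none here) and take |d_i|.
|d| = [6, 5, 4, 1, 7, 7, 3, 3, 5, 1, 7]
Step 2: Midrank |d_i| (ties get averaged ranks).
ranks: |6|->8, |5|->6.5, |4|->5, |1|->1.5, |7|->10, |7|->10, |3|->3.5, |3|->3.5, |5|->6.5, |1|->1.5, |7|->10
Step 3: Attach original signs; sum ranks with positive sign and with negative sign.
W+ = 6.5 + 1.5 + 3.5 + 6.5 = 18
W- = 8 + 5 + 10 + 10 + 3.5 + 1.5 + 10 = 48
(Check: W+ + W- = 66 should equal n(n+1)/2 = 66.)
Step 4: Test statistic W = min(W+, W-) = 18.
Step 5: Ties in |d|, so use the tie-corrected normal approximation.
        E[W] = n(n+1)/4 = 11*12/4 = 33.
        Tie groups: |d|=1 (t=2), |d|=3 (t=2), |d|=5 (t=2), |d|=7 (t=3); sum(t^3 - t) = 42.
        Var[W] = n(n+1)(2n+1)/24 - sum(t^3-t)/48 = 3036/24 - 42/48 = 125.625.
        z = (W - E[W]) / sqrt(Var[W]) = (18 - 33) / 11.2083 = -1.3383.
        Two-sided p = 2*Phi(z) = 0.180799.
Step 6: alpha = 0.05. fail to reject H0.

W+ = 18, W- = 48, W = min = 18, p = 0.180799, fail to reject H0.


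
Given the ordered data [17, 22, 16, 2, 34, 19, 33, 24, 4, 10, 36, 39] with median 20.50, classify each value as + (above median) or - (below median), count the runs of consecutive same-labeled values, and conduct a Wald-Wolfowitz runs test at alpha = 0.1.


Step 1: Compute median = 20.50; label A = above, B = below.
Labels in order: BABBABAABBAA  (n_A = 6, n_B = 6)
Step 2: Count runs R = 8.
Step 3: Under H0 (random ordering), E[R] = 2*n_A*n_B/(n_A+n_B) + 1 = 2*6*6/12 + 1 = 7.0000.
        Var[R] = 2*n_A*n_B*(2*n_A*n_B - n_A - n_B) / ((n_A+n_B)^2 * (n_A+n_B-1)) = 4320/1584 = 2.7273.
        SD[R] = 1.6514.
Step 4: Continuity-corrected z = (R - 0.5 - E[R]) / SD[R] = (8 - 0.5 - 7.0000) / 1.6514 = 0.3028.
Step 5: Two-sided p-value via normal approximation = 2*(1 - Phi(|z|)) = 0.762069.
Step 6: alpha = 0.1. fail to reject H0.

R = 8, z = 0.3028, p = 0.762069, fail to reject H0.


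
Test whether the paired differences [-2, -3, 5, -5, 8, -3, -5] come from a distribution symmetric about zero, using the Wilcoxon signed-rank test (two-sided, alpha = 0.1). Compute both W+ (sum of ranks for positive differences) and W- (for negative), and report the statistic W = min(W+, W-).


Step 1: Drop any zero differences (none here) and take |d_i|.
|d| = [2, 3, 5, 5, 8, 3, 5]
Step 2: Midrank |d_i| (ties get averaged ranks).
ranks: |2|->1, |3|->2.5, |5|->5, |5|->5, |8|->7, |3|->2.5, |5|->5
Step 3: Attach original signs; sum ranks with positive sign and with negative sign.
W+ = 5 + 7 = 12
W- = 1 + 2.5 + 5 + 2.5 + 5 = 16
(Check: W+ + W- = 28 should equal n(n+1)/2 = 28.)
Step 4: Test statistic W = min(W+, W-) = 12.
Step 5: Ties in |d|, so use the tie-corrected normal approximation.
        E[W] = n(n+1)/4 = 7*8/4 = 14.
        Tie groups: |d|=3 (t=2), |d|=5 (t=3); sum(t^3 - t) = 30.
        Var[W] = n(n+1)(2n+1)/24 - sum(t^3-t)/48 = 840/24 - 30/48 = 34.375.
        z = (W - E[W]) / sqrt(Var[W]) = (12 - 14) / 5.8630 = -0.3411.
        Two-sided p = 2*Phi(z) = 0.733012.
Step 6: alpha = 0.1. fail to reject H0.

W+ = 12, W- = 16, W = min = 12, p = 0.733012, fail to reject H0.


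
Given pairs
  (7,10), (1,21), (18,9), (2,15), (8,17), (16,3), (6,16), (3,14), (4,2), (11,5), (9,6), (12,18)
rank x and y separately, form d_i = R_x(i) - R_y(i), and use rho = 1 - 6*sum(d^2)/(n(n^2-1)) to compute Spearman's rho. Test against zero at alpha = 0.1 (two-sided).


Step 1: Rank x and y separately (midranks; no ties here).
rank(x): 7->6, 1->1, 18->12, 2->2, 8->7, 16->11, 6->5, 3->3, 4->4, 11->9, 9->8, 12->10
rank(y): 10->6, 21->12, 9->5, 15->8, 17->10, 3->2, 16->9, 14->7, 2->1, 5->3, 6->4, 18->11
Step 2: d_i = R_x(i) - R_y(i); compute d_i^2.
  (6-6)^2=0, (1-12)^2=121, (12-5)^2=49, (2-8)^2=36, (7-10)^2=9, (11-2)^2=81, (5-9)^2=16, (3-7)^2=16, (4-1)^2=9, (9-3)^2=36, (8-4)^2=16, (10-11)^2=1
sum(d^2) = 390.
Step 3: rho = 1 - 6*390 / (12*(12^2 - 1)) = 1 - 2340/1716 = -0.363636.
Step 4: Under H0, t = rho * sqrt((n-2)/(1-rho^2)) = -1.2344 ~ t(10).
Step 5: Two-sided p-value from the t-distribution with 10 df = 0.245265.
Step 6: alpha = 0.1. fail to reject H0.

rho = -0.3636, p = 0.245265, fail to reject H0 at alpha = 0.1.


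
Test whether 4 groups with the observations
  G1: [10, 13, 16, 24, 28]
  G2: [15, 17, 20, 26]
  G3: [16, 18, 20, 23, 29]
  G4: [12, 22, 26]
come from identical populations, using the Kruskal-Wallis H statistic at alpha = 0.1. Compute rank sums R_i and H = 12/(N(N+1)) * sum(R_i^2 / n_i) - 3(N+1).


Step 1: Combine all N = 17 observations and assign midranks.
sorted (value, group, rank): (10,G1,1), (12,G4,2), (13,G1,3), (15,G2,4), (16,G1,5.5), (16,G3,5.5), (17,G2,7), (18,G3,8), (20,G2,9.5), (20,G3,9.5), (22,G4,11), (23,G3,12), (24,G1,13), (26,G2,14.5), (26,G4,14.5), (28,G1,16), (29,G3,17)
Step 2: Sum ranks within each group.
R_1 = 38.5 (n_1 = 5)
R_2 = 35 (n_2 = 4)
R_3 = 52 (n_3 = 5)
R_4 = 27.5 (n_4 = 3)
Step 3: H = 12/(N(N+1)) * sum(R_i^2/n_i) - 3(N+1)
     = 12/(17*18) * (38.5^2/5 + 35^2/4 + 52^2/5 + 27.5^2/3) - 3*18
     = 0.039216 * 1395.58 - 54
     = 0.728758.
Step 4: Ties present; correction factor C = 1 - 18/(17^3 - 17) = 0.996324. Corrected H = 0.728758 / 0.996324 = 0.731447.
Step 5: Under H0, H ~ chi^2(3); p-value = 0.865783.
Step 6: alpha = 0.1. fail to reject H0.

H = 0.7314, df = 3, p = 0.865783, fail to reject H0.


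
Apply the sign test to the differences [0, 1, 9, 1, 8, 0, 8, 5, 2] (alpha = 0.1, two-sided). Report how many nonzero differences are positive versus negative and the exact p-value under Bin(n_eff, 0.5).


Step 1: Discard zero differences. Original n = 9; n_eff = number of nonzero differences = 7.
Nonzero differences (with sign): +1, +9, +1, +8, +8, +5, +2
Step 2: Count signs: positive = 7, negative = 0.
Step 3: Under H0: P(positive) = 0.5, so the number of positives S ~ Bin(7, 0.5).
Step 4: Two-sided exact p-value = sum of Bin(7,0.5) probabilities at or below the observed probability = 0.015625.
Step 5: alpha = 0.1. reject H0.

n_eff = 7, pos = 7, neg = 0, p = 0.015625, reject H0.


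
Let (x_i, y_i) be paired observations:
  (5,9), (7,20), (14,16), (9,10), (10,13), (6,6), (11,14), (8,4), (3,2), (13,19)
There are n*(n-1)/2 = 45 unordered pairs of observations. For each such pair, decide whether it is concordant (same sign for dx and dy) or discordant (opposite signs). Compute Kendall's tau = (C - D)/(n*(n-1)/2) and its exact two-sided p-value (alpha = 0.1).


Step 1: Enumerate the 45 unordered pairs (i,j) with i<j and classify each by sign(x_j-x_i) * sign(y_j-y_i).
  (1,2):dx=+2,dy=+11->C; (1,3):dx=+9,dy=+7->C; (1,4):dx=+4,dy=+1->C; (1,5):dx=+5,dy=+4->C
  (1,6):dx=+1,dy=-3->D; (1,7):dx=+6,dy=+5->C; (1,8):dx=+3,dy=-5->D; (1,9):dx=-2,dy=-7->C
  (1,10):dx=+8,dy=+10->C; (2,3):dx=+7,dy=-4->D; (2,4):dx=+2,dy=-10->D; (2,5):dx=+3,dy=-7->D
  (2,6):dx=-1,dy=-14->C; (2,7):dx=+4,dy=-6->D; (2,8):dx=+1,dy=-16->D; (2,9):dx=-4,dy=-18->C
  (2,10):dx=+6,dy=-1->D; (3,4):dx=-5,dy=-6->C; (3,5):dx=-4,dy=-3->C; (3,6):dx=-8,dy=-10->C
  (3,7):dx=-3,dy=-2->C; (3,8):dx=-6,dy=-12->C; (3,9):dx=-11,dy=-14->C; (3,10):dx=-1,dy=+3->D
  (4,5):dx=+1,dy=+3->C; (4,6):dx=-3,dy=-4->C; (4,7):dx=+2,dy=+4->C; (4,8):dx=-1,dy=-6->C
  (4,9):dx=-6,dy=-8->C; (4,10):dx=+4,dy=+9->C; (5,6):dx=-4,dy=-7->C; (5,7):dx=+1,dy=+1->C
  (5,8):dx=-2,dy=-9->C; (5,9):dx=-7,dy=-11->C; (5,10):dx=+3,dy=+6->C; (6,7):dx=+5,dy=+8->C
  (6,8):dx=+2,dy=-2->D; (6,9):dx=-3,dy=-4->C; (6,10):dx=+7,dy=+13->C; (7,8):dx=-3,dy=-10->C
  (7,9):dx=-8,dy=-12->C; (7,10):dx=+2,dy=+5->C; (8,9):dx=-5,dy=-2->C; (8,10):dx=+5,dy=+15->C
  (9,10):dx=+10,dy=+17->C
Step 2: C = 35, D = 10, total pairs = 45.
Step 3: tau = (C - D)/(n(n-1)/2) = (35 - 10)/45 = 0.555556.
Step 4: Exact two-sided p-value (enumerate n! = 3628800 permutations of y under H0): p = 0.028609.
Step 5: alpha = 0.1. reject H0.

tau_b = 0.5556 (C=35, D=10), p = 0.028609, reject H0.


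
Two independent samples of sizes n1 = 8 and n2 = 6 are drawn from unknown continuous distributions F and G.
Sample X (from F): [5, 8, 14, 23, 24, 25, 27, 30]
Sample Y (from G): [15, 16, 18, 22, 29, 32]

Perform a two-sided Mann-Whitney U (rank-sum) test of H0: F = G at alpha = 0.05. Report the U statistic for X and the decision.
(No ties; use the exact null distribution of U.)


Step 1: Combine and sort all 14 observations; assign midranks.
sorted (value, group): (5,X), (8,X), (14,X), (15,Y), (16,Y), (18,Y), (22,Y), (23,X), (24,X), (25,X), (27,X), (29,Y), (30,X), (32,Y)
ranks: 5->1, 8->2, 14->3, 15->4, 16->5, 18->6, 22->7, 23->8, 24->9, 25->10, 27->11, 29->12, 30->13, 32->14
Step 2: Rank sum for X: R1 = 1 + 2 + 3 + 8 + 9 + 10 + 11 + 13 = 57.
Step 3: U_X = R1 - n1(n1+1)/2 = 57 - 8*9/2 = 57 - 36 = 21.
       U_Y = n1*n2 - U_X = 48 - 21 = 27.
Step 4: No ties, so the exact null distribution of U (based on enumerating the C(14,8) = 3003 equally likely rank assignments) gives the two-sided p-value.
Step 5: p-value = 0.754579; compare to alpha = 0.05. fail to reject H0.

U_X = 21, p = 0.754579, fail to reject H0 at alpha = 0.05.


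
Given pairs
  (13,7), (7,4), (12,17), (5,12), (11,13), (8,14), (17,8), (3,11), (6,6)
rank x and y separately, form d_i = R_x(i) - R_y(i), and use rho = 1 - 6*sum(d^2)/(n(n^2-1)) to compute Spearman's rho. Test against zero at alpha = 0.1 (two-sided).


Step 1: Rank x and y separately (midranks; no ties here).
rank(x): 13->8, 7->4, 12->7, 5->2, 11->6, 8->5, 17->9, 3->1, 6->3
rank(y): 7->3, 4->1, 17->9, 12->6, 13->7, 14->8, 8->4, 11->5, 6->2
Step 2: d_i = R_x(i) - R_y(i); compute d_i^2.
  (8-3)^2=25, (4-1)^2=9, (7-9)^2=4, (2-6)^2=16, (6-7)^2=1, (5-8)^2=9, (9-4)^2=25, (1-5)^2=16, (3-2)^2=1
sum(d^2) = 106.
Step 3: rho = 1 - 6*106 / (9*(9^2 - 1)) = 1 - 636/720 = 0.116667.
Step 4: Under H0, t = rho * sqrt((n-2)/(1-rho^2)) = 0.3108 ~ t(7).
Step 5: Two-sided p-value from the t-distribution with 7 df = 0.765008.
Step 6: alpha = 0.1. fail to reject H0.

rho = 0.1167, p = 0.765008, fail to reject H0 at alpha = 0.1.


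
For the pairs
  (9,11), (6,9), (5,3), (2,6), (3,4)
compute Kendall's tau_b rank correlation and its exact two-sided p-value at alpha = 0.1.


Step 1: Enumerate the 10 unordered pairs (i,j) with i<j and classify each by sign(x_j-x_i) * sign(y_j-y_i).
  (1,2):dx=-3,dy=-2->C; (1,3):dx=-4,dy=-8->C; (1,4):dx=-7,dy=-5->C; (1,5):dx=-6,dy=-7->C
  (2,3):dx=-1,dy=-6->C; (2,4):dx=-4,dy=-3->C; (2,5):dx=-3,dy=-5->C; (3,4):dx=-3,dy=+3->D
  (3,5):dx=-2,dy=+1->D; (4,5):dx=+1,dy=-2->D
Step 2: C = 7, D = 3, total pairs = 10.
Step 3: tau = (C - D)/(n(n-1)/2) = (7 - 3)/10 = 0.400000.
Step 4: Exact two-sided p-value (enumerate n! = 120 permutations of y under H0): p = 0.483333.
Step 5: alpha = 0.1. fail to reject H0.

tau_b = 0.4000 (C=7, D=3), p = 0.483333, fail to reject H0.


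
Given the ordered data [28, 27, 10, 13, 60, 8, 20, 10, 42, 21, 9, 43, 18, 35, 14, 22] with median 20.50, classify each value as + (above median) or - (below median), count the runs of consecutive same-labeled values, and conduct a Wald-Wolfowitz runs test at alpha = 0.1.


Step 1: Compute median = 20.50; label A = above, B = below.
Labels in order: AABBABBBAABABABA  (n_A = 8, n_B = 8)
Step 2: Count runs R = 11.
Step 3: Under H0 (random ordering), E[R] = 2*n_A*n_B/(n_A+n_B) + 1 = 2*8*8/16 + 1 = 9.0000.
        Var[R] = 2*n_A*n_B*(2*n_A*n_B - n_A - n_B) / ((n_A+n_B)^2 * (n_A+n_B-1)) = 14336/3840 = 3.7333.
        SD[R] = 1.9322.
Step 4: Continuity-corrected z = (R - 0.5 - E[R]) / SD[R] = (11 - 0.5 - 9.0000) / 1.9322 = 0.7763.
Step 5: Two-sided p-value via normal approximation = 2*(1 - Phi(|z|)) = 0.437558.
Step 6: alpha = 0.1. fail to reject H0.

R = 11, z = 0.7763, p = 0.437558, fail to reject H0.


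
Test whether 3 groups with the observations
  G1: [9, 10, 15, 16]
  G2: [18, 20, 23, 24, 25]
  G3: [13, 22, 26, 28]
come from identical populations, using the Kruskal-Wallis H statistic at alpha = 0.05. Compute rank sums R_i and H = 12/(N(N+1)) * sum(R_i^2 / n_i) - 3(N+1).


Step 1: Combine all N = 13 observations and assign midranks.
sorted (value, group, rank): (9,G1,1), (10,G1,2), (13,G3,3), (15,G1,4), (16,G1,5), (18,G2,6), (20,G2,7), (22,G3,8), (23,G2,9), (24,G2,10), (25,G2,11), (26,G3,12), (28,G3,13)
Step 2: Sum ranks within each group.
R_1 = 12 (n_1 = 4)
R_2 = 43 (n_2 = 5)
R_3 = 36 (n_3 = 4)
Step 3: H = 12/(N(N+1)) * sum(R_i^2/n_i) - 3(N+1)
     = 12/(13*14) * (12^2/4 + 43^2/5 + 36^2/4) - 3*14
     = 0.065934 * 729.8 - 42
     = 6.118681.
Step 4: No ties, so H is used without correction.
Step 5: Under H0, H ~ chi^2(2); p-value = 0.046919.
Step 6: alpha = 0.05. reject H0.

H = 6.1187, df = 2, p = 0.046919, reject H0.


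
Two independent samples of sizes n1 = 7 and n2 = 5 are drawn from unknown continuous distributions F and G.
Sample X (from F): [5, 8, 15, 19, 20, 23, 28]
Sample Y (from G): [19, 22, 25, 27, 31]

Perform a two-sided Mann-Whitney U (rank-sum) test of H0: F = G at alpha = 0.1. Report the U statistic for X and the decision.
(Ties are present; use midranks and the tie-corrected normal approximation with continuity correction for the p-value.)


Step 1: Combine and sort all 12 observations; assign midranks.
sorted (value, group): (5,X), (8,X), (15,X), (19,X), (19,Y), (20,X), (22,Y), (23,X), (25,Y), (27,Y), (28,X), (31,Y)
ranks: 5->1, 8->2, 15->3, 19->4.5, 19->4.5, 20->6, 22->7, 23->8, 25->9, 27->10, 28->11, 31->12
Step 2: Rank sum for X: R1 = 1 + 2 + 3 + 4.5 + 6 + 8 + 11 = 35.5.
Step 3: U_X = R1 - n1(n1+1)/2 = 35.5 - 7*8/2 = 35.5 - 28 = 7.5.
       U_Y = n1*n2 - U_X = 35 - 7.5 = 27.5.
Step 4: Ties are present, so use the tie-corrected normal approximation (with continuity correction) for the p-value.
Step 5: p-value = 0.122225; compare to alpha = 0.1. fail to reject H0.

U_X = 7.5, p = 0.122225, fail to reject H0 at alpha = 0.1.


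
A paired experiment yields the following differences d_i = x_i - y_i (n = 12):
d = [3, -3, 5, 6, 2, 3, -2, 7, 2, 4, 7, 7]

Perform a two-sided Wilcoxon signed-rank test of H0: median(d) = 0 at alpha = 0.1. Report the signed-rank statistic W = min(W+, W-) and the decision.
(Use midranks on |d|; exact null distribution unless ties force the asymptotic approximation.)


Step 1: Drop any zero differences (none here) and take |d_i|.
|d| = [3, 3, 5, 6, 2, 3, 2, 7, 2, 4, 7, 7]
Step 2: Midrank |d_i| (ties get averaged ranks).
ranks: |3|->5, |3|->5, |5|->8, |6|->9, |2|->2, |3|->5, |2|->2, |7|->11, |2|->2, |4|->7, |7|->11, |7|->11
Step 3: Attach original signs; sum ranks with positive sign and with negative sign.
W+ = 5 + 8 + 9 + 2 + 5 + 11 + 2 + 7 + 11 + 11 = 71
W- = 5 + 2 = 7
(Check: W+ + W- = 78 should equal n(n+1)/2 = 78.)
Step 4: Test statistic W = min(W+, W-) = 7.
Step 5: Ties in |d|, so use the tie-corrected normal approximation.
        E[W] = n(n+1)/4 = 12*13/4 = 39.
        Tie groups: |d|=2 (t=3), |d|=3 (t=3), |d|=7 (t=3); sum(t^3 - t) = 72.
        Var[W] = n(n+1)(2n+1)/24 - sum(t^3-t)/48 = 3900/24 - 72/48 = 161.
        z = (W - E[W]) / sqrt(Var[W]) = (7 - 39) / 12.6886 = -2.5220.
        Two-sided p = 2*Phi(z) = 0.011671.
Step 6: alpha = 0.1. reject H0.

W+ = 71, W- = 7, W = min = 7, p = 0.011671, reject H0.


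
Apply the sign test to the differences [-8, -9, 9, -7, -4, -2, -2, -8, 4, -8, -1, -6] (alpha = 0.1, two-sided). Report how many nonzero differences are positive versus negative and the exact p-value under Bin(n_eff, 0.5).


Step 1: Discard zero differences. Original n = 12; n_eff = number of nonzero differences = 12.
Nonzero differences (with sign): -8, -9, +9, -7, -4, -2, -2, -8, +4, -8, -1, -6
Step 2: Count signs: positive = 2, negative = 10.
Step 3: Under H0: P(positive) = 0.5, so the number of positives S ~ Bin(12, 0.5).
Step 4: Two-sided exact p-value = sum of Bin(12,0.5) probabilities at or below the observed probability = 0.038574.
Step 5: alpha = 0.1. reject H0.

n_eff = 12, pos = 2, neg = 10, p = 0.038574, reject H0.


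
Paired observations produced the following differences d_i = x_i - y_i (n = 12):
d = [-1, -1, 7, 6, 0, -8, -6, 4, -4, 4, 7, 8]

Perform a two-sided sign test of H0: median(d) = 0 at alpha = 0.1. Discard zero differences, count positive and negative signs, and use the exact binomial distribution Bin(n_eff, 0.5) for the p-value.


Step 1: Discard zero differences. Original n = 12; n_eff = number of nonzero differences = 11.
Nonzero differences (with sign): -1, -1, +7, +6, -8, -6, +4, -4, +4, +7, +8
Step 2: Count signs: positive = 6, negative = 5.
Step 3: Under H0: P(positive) = 0.5, so the number of positives S ~ Bin(11, 0.5).
Step 4: Two-sided exact p-value = sum of Bin(11,0.5) probabilities at or below the observed probability = 1.000000.
Step 5: alpha = 0.1. fail to reject H0.

n_eff = 11, pos = 6, neg = 5, p = 1.000000, fail to reject H0.


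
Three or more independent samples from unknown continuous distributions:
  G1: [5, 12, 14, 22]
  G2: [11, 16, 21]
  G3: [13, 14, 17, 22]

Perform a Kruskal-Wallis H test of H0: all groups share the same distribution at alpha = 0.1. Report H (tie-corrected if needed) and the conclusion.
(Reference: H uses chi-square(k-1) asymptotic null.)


Step 1: Combine all N = 11 observations and assign midranks.
sorted (value, group, rank): (5,G1,1), (11,G2,2), (12,G1,3), (13,G3,4), (14,G1,5.5), (14,G3,5.5), (16,G2,7), (17,G3,8), (21,G2,9), (22,G1,10.5), (22,G3,10.5)
Step 2: Sum ranks within each group.
R_1 = 20 (n_1 = 4)
R_2 = 18 (n_2 = 3)
R_3 = 28 (n_3 = 4)
Step 3: H = 12/(N(N+1)) * sum(R_i^2/n_i) - 3(N+1)
     = 12/(11*12) * (20^2/4 + 18^2/3 + 28^2/4) - 3*12
     = 0.090909 * 404 - 36
     = 0.727273.
Step 4: Ties present; correction factor C = 1 - 12/(11^3 - 11) = 0.990909. Corrected H = 0.727273 / 0.990909 = 0.733945.
Step 5: Under H0, H ~ chi^2(2); p-value = 0.692829.
Step 6: alpha = 0.1. fail to reject H0.

H = 0.7339, df = 2, p = 0.692829, fail to reject H0.


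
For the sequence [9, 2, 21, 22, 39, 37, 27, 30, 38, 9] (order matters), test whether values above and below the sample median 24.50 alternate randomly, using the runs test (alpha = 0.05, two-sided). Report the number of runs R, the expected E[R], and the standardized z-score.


Step 1: Compute median = 24.50; label A = above, B = below.
Labels in order: BBBBAAAAAB  (n_A = 5, n_B = 5)
Step 2: Count runs R = 3.
Step 3: Under H0 (random ordering), E[R] = 2*n_A*n_B/(n_A+n_B) + 1 = 2*5*5/10 + 1 = 6.0000.
        Var[R] = 2*n_A*n_B*(2*n_A*n_B - n_A - n_B) / ((n_A+n_B)^2 * (n_A+n_B-1)) = 2000/900 = 2.2222.
        SD[R] = 1.4907.
Step 4: Continuity-corrected z = (R + 0.5 - E[R]) / SD[R] = (3 + 0.5 - 6.0000) / 1.4907 = -1.6771.
Step 5: Two-sided p-value via normal approximation = 2*(1 - Phi(|z|)) = 0.093533.
Step 6: alpha = 0.05. fail to reject H0.

R = 3, z = -1.6771, p = 0.093533, fail to reject H0.


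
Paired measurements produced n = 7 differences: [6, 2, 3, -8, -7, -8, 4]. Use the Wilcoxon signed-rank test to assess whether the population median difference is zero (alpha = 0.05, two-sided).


Step 1: Drop any zero differences (none here) and take |d_i|.
|d| = [6, 2, 3, 8, 7, 8, 4]
Step 2: Midrank |d_i| (ties get averaged ranks).
ranks: |6|->4, |2|->1, |3|->2, |8|->6.5, |7|->5, |8|->6.5, |4|->3
Step 3: Attach original signs; sum ranks with positive sign and with negative sign.
W+ = 4 + 1 + 2 + 3 = 10
W- = 6.5 + 5 + 6.5 = 18
(Check: W+ + W- = 28 should equal n(n+1)/2 = 28.)
Step 4: Test statistic W = min(W+, W-) = 10.
Step 5: Ties in |d|, so use the tie-corrected normal approximation.
        E[W] = n(n+1)/4 = 7*8/4 = 14.
        Tie groups: |d|=8 (t=2); sum(t^3 - t) = 6.
        Var[W] = n(n+1)(2n+1)/24 - sum(t^3-t)/48 = 840/24 - 6/48 = 34.875.
        z = (W - E[W]) / sqrt(Var[W]) = (10 - 14) / 5.9055 = -0.6773.
        Two-sided p = 2*Phi(z) = 0.498194.
Step 6: alpha = 0.05. fail to reject H0.

W+ = 10, W- = 18, W = min = 10, p = 0.498194, fail to reject H0.


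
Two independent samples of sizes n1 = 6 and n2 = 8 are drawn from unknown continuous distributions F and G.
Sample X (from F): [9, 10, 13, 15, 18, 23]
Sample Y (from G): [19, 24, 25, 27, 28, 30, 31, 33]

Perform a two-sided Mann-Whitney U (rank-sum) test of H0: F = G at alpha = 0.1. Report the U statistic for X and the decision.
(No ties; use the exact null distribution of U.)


Step 1: Combine and sort all 14 observations; assign midranks.
sorted (value, group): (9,X), (10,X), (13,X), (15,X), (18,X), (19,Y), (23,X), (24,Y), (25,Y), (27,Y), (28,Y), (30,Y), (31,Y), (33,Y)
ranks: 9->1, 10->2, 13->3, 15->4, 18->5, 19->6, 23->7, 24->8, 25->9, 27->10, 28->11, 30->12, 31->13, 33->14
Step 2: Rank sum for X: R1 = 1 + 2 + 3 + 4 + 5 + 7 = 22.
Step 3: U_X = R1 - n1(n1+1)/2 = 22 - 6*7/2 = 22 - 21 = 1.
       U_Y = n1*n2 - U_X = 48 - 1 = 47.
Step 4: No ties, so the exact null distribution of U (based on enumerating the C(14,6) = 3003 equally likely rank assignments) gives the two-sided p-value.
Step 5: p-value = 0.001332; compare to alpha = 0.1. reject H0.

U_X = 1, p = 0.001332, reject H0 at alpha = 0.1.


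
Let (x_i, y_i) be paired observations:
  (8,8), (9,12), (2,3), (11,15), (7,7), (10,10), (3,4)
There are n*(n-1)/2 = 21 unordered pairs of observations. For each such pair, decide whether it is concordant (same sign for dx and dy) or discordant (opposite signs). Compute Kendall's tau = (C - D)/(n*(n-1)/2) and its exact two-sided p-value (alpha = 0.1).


Step 1: Enumerate the 21 unordered pairs (i,j) with i<j and classify each by sign(x_j-x_i) * sign(y_j-y_i).
  (1,2):dx=+1,dy=+4->C; (1,3):dx=-6,dy=-5->C; (1,4):dx=+3,dy=+7->C; (1,5):dx=-1,dy=-1->C
  (1,6):dx=+2,dy=+2->C; (1,7):dx=-5,dy=-4->C; (2,3):dx=-7,dy=-9->C; (2,4):dx=+2,dy=+3->C
  (2,5):dx=-2,dy=-5->C; (2,6):dx=+1,dy=-2->D; (2,7):dx=-6,dy=-8->C; (3,4):dx=+9,dy=+12->C
  (3,5):dx=+5,dy=+4->C; (3,6):dx=+8,dy=+7->C; (3,7):dx=+1,dy=+1->C; (4,5):dx=-4,dy=-8->C
  (4,6):dx=-1,dy=-5->C; (4,7):dx=-8,dy=-11->C; (5,6):dx=+3,dy=+3->C; (5,7):dx=-4,dy=-3->C
  (6,7):dx=-7,dy=-6->C
Step 2: C = 20, D = 1, total pairs = 21.
Step 3: tau = (C - D)/(n(n-1)/2) = (20 - 1)/21 = 0.904762.
Step 4: Exact two-sided p-value (enumerate n! = 5040 permutations of y under H0): p = 0.002778.
Step 5: alpha = 0.1. reject H0.

tau_b = 0.9048 (C=20, D=1), p = 0.002778, reject H0.
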